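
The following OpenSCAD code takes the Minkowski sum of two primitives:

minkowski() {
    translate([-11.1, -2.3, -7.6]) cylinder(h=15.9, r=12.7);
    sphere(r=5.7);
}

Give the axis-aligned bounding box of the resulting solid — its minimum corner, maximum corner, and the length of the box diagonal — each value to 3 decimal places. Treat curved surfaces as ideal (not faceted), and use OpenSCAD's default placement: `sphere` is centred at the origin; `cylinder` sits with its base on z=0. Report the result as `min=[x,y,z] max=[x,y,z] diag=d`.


A = translate([-11.1, -2.3, -7.6]) cylinder(h=15.9, r=12.7) → bbox [-23.8,-15,-7.6] .. [1.6,10.4,8.3]
B = sphere(r=5.7) → bbox [-5.7,-5.7,-5.7] .. [5.7,5.7,5.7]
lo = A.lo+B.lo = [-23.8-5.7, -15-5.7, -7.6-5.7] = [-29.500,-20.700,-13.300]
hi = A.hi+B.hi = [1.6+5.7, 10.4+5.7, 8.3+5.7] = [7.300,16.100,14.000]
diag = √(36.8²+36.8²+27.3²) = √3453.77 = 58.769

min=[-29.500,-20.700,-13.300] max=[7.300,16.100,14.000] diag=58.769


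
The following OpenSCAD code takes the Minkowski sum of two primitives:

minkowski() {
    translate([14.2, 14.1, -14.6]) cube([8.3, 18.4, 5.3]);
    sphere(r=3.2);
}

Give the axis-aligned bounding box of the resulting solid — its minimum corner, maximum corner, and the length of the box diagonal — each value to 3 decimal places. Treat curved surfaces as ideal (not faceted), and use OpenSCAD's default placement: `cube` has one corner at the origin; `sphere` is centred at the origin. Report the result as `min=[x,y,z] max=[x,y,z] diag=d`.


A = translate([14.2, 14.1, -14.6]) cube([8.3, 18.4, 5.3]) → bbox [14.2,14.1,-14.6] .. [22.5,32.5,-9.3]
B = sphere(r=3.2) → bbox [-3.2,-3.2,-3.2] .. [3.2,3.2,3.2]
lo = A.lo+B.lo = [14.2-3.2, 14.1-3.2, -14.6-3.2] = [11.000,10.900,-17.800]
hi = A.hi+B.hi = [22.5+3.2, 32.5+3.2, -9.3+3.2] = [25.700,35.700,-6.100]
diag = √(14.7²+24.8²+11.7²) = √968.02 = 31.113

min=[11.000,10.900,-17.800] max=[25.700,35.700,-6.100] diag=31.113


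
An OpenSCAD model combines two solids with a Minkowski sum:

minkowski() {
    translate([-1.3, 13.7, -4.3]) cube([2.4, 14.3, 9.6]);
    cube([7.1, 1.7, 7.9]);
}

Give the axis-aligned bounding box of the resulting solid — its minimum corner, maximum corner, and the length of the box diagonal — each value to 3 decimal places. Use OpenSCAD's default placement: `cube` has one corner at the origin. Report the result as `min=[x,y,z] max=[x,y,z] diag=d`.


A = translate([-1.3, 13.7, -4.3]) cube([2.4, 14.3, 9.6]) → bbox [-1.3,13.7,-4.3] .. [1.1,28,5.3]
B = cube([7.1, 1.7, 7.9]) → bbox [0,0,0] .. [7.1,1.7,7.9]
lo = A.lo+B.lo = [-1.3+0, 13.7+0, -4.3+0] = [-1.300,13.700,-4.300]
hi = A.hi+B.hi = [1.1+7.1, 28+1.7, 5.3+7.9] = [8.200,29.700,13.200]
diag = √(9.5²+16²+17.5²) = √652.5 = 25.544

min=[-1.300,13.700,-4.300] max=[8.200,29.700,13.200] diag=25.544


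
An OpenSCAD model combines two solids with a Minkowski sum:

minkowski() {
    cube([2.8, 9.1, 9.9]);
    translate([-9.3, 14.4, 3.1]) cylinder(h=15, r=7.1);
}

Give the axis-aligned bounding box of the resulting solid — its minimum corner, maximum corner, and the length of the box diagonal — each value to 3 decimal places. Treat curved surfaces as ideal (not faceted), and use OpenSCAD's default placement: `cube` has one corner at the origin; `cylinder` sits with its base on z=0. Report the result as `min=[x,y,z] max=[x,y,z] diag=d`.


min=[-16.400,7.300,3.100] max=[0.600,30.600,28.000] diag=38.104

A = translate([-9.3, 14.4, 3.1]) cylinder(h=15, r=7.1) → bbox [-16.4,7.3,3.1] .. [-2.2,21.5,18.1]
B = cube([2.8, 9.1, 9.9]) → bbox [0,0,0] .. [2.8,9.1,9.9]
lo = A.lo+B.lo = [-16.4+0, 7.3+0, 3.1+0] = [-16.400,7.300,3.100]
hi = A.hi+B.hi = [-2.2+2.8, 21.5+9.1, 18.1+9.9] = [0.600,30.600,28.000]
diag = √(17²+23.3²+24.9²) = √1451.9 = 38.104


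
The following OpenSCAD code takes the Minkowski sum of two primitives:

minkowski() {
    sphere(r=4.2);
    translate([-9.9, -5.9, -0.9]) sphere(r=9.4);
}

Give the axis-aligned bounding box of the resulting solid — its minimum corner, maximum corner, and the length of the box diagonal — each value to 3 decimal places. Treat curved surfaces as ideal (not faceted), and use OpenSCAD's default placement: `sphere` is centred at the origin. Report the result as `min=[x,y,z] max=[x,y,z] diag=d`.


min=[-23.500,-19.500,-14.500] max=[3.700,7.700,12.700] diag=47.112

A = translate([-9.9, -5.9, -0.9]) sphere(r=9.4) → bbox [-19.3,-15.3,-10.3] .. [-0.5,3.5,8.5]
B = sphere(r=4.2) → bbox [-4.2,-4.2,-4.2] .. [4.2,4.2,4.2]
lo = A.lo+B.lo = [-19.3-4.2, -15.3-4.2, -10.3-4.2] = [-23.500,-19.500,-14.500]
hi = A.hi+B.hi = [-0.5+4.2, 3.5+4.2, 8.5+4.2] = [3.700,7.700,12.700]
diag = √(27.2²+27.2²+27.2²) = √2219.52 = 47.112


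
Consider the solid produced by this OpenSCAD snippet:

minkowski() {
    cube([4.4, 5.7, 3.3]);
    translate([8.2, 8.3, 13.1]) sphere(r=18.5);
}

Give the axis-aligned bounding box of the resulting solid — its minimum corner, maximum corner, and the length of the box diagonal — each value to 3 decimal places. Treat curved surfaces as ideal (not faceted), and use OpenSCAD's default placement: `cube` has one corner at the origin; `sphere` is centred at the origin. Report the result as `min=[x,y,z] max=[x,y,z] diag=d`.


min=[-10.300,-10.200,-5.400] max=[31.100,32.500,34.900] diag=71.842

A = translate([8.2, 8.3, 13.1]) sphere(r=18.5) → bbox [-10.3,-10.2,-5.4] .. [26.7,26.8,31.6]
B = cube([4.4, 5.7, 3.3]) → bbox [0,0,0] .. [4.4,5.7,3.3]
lo = A.lo+B.lo = [-10.3+0, -10.2+0, -5.4+0] = [-10.300,-10.200,-5.400]
hi = A.hi+B.hi = [26.7+4.4, 26.8+5.7, 31.6+3.3] = [31.100,32.500,34.900]
diag = √(41.4²+42.7²+40.3²) = √5161.34 = 71.842


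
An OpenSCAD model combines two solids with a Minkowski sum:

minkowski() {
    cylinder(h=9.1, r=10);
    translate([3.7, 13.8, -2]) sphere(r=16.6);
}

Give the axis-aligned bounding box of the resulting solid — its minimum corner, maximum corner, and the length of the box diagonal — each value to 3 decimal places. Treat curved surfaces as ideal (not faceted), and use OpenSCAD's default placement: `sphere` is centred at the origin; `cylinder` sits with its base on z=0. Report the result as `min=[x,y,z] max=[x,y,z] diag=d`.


min=[-22.900,-12.800,-18.600] max=[30.300,40.400,23.700] diag=86.312

A = translate([3.7, 13.8, -2]) sphere(r=16.6) → bbox [-12.9,-2.8,-18.6] .. [20.3,30.4,14.6]
B = cylinder(h=9.1, r=10) → bbox [-10,-10,0] .. [10,10,9.1]
lo = A.lo+B.lo = [-12.9-10, -2.8-10, -18.6+0] = [-22.900,-12.800,-18.600]
hi = A.hi+B.hi = [20.3+10, 30.4+10, 14.6+9.1] = [30.300,40.400,23.700]
diag = √(53.2²+53.2²+42.3²) = √7449.77 = 86.312


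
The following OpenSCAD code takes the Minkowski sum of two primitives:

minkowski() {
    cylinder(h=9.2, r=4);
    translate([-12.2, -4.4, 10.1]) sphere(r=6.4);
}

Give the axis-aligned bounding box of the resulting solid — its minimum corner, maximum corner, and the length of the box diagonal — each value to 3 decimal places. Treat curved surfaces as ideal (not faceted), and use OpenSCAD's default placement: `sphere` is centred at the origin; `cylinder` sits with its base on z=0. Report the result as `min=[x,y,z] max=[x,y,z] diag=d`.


A = translate([-12.2, -4.4, 10.1]) sphere(r=6.4) → bbox [-18.6,-10.8,3.7] .. [-5.8,2,16.5]
B = cylinder(h=9.2, r=4) → bbox [-4,-4,0] .. [4,4,9.2]
lo = A.lo+B.lo = [-18.6-4, -10.8-4, 3.7+0] = [-22.600,-14.800,3.700]
hi = A.hi+B.hi = [-5.8+4, 2+4, 16.5+9.2] = [-1.800,6.000,25.700]
diag = √(20.8²+20.8²+22²) = √1349.28 = 36.733

min=[-22.600,-14.800,3.700] max=[-1.800,6.000,25.700] diag=36.733


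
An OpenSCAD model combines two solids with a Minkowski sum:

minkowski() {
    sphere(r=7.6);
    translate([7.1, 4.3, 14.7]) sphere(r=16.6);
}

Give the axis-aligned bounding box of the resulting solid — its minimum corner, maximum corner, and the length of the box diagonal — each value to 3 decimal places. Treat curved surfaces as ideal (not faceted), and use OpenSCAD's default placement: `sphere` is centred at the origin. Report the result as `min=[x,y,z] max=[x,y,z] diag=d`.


A = translate([7.1, 4.3, 14.7]) sphere(r=16.6) → bbox [-9.5,-12.3,-1.9] .. [23.7,20.9,31.3]
B = sphere(r=7.6) → bbox [-7.6,-7.6,-7.6] .. [7.6,7.6,7.6]
lo = A.lo+B.lo = [-9.5-7.6, -12.3-7.6, -1.9-7.6] = [-17.100,-19.900,-9.500]
hi = A.hi+B.hi = [23.7+7.6, 20.9+7.6, 31.3+7.6] = [31.300,28.500,38.900]
diag = √(48.4²+48.4²+48.4²) = √7027.68 = 83.831

min=[-17.100,-19.900,-9.500] max=[31.300,28.500,38.900] diag=83.831


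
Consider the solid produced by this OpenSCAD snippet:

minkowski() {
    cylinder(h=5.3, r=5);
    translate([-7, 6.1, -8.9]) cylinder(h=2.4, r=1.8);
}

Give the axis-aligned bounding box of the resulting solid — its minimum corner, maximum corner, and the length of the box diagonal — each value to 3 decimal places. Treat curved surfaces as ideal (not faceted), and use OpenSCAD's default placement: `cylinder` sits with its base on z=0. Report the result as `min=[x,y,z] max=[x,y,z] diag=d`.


min=[-13.800,-0.700,-8.900] max=[-0.200,12.900,-1.200] diag=20.717

A = translate([-7, 6.1, -8.9]) cylinder(h=2.4, r=1.8) → bbox [-8.8,4.3,-8.9] .. [-5.2,7.9,-6.5]
B = cylinder(h=5.3, r=5) → bbox [-5,-5,0] .. [5,5,5.3]
lo = A.lo+B.lo = [-8.8-5, 4.3-5, -8.9+0] = [-13.800,-0.700,-8.900]
hi = A.hi+B.hi = [-5.2+5, 7.9+5, -6.5+5.3] = [-0.200,12.900,-1.200]
diag = √(13.6²+13.6²+7.7²) = √429.21 = 20.717


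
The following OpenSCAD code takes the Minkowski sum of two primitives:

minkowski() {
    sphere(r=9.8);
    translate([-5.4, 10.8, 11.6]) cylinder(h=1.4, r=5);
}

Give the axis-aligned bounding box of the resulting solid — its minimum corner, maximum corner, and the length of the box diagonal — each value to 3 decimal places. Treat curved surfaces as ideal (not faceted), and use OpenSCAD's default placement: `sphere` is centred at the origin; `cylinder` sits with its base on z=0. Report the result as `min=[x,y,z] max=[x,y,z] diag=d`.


A = translate([-5.4, 10.8, 11.6]) cylinder(h=1.4, r=5) → bbox [-10.4,5.8,11.6] .. [-0.4,15.8,13]
B = sphere(r=9.8) → bbox [-9.8,-9.8,-9.8] .. [9.8,9.8,9.8]
lo = A.lo+B.lo = [-10.4-9.8, 5.8-9.8, 11.6-9.8] = [-20.200,-4.000,1.800]
hi = A.hi+B.hi = [-0.4+9.8, 15.8+9.8, 13+9.8] = [9.400,25.600,22.800]
diag = √(29.6²+29.6²+21²) = √2193.32 = 46.833

min=[-20.200,-4.000,1.800] max=[9.400,25.600,22.800] diag=46.833


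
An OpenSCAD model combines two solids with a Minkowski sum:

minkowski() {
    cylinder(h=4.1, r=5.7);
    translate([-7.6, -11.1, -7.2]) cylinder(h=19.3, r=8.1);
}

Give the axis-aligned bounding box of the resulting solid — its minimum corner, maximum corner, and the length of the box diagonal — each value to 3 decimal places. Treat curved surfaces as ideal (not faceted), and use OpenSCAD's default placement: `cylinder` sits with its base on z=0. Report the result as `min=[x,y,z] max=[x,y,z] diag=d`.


A = translate([-7.6, -11.1, -7.2]) cylinder(h=19.3, r=8.1) → bbox [-15.7,-19.2,-7.2] .. [0.5,-3,12.1]
B = cylinder(h=4.1, r=5.7) → bbox [-5.7,-5.7,0] .. [5.7,5.7,4.1]
lo = A.lo+B.lo = [-15.7-5.7, -19.2-5.7, -7.2+0] = [-21.400,-24.900,-7.200]
hi = A.hi+B.hi = [0.5+5.7, -3+5.7, 12.1+4.1] = [6.200,2.700,16.200]
diag = √(27.6²+27.6²+23.4²) = √2071.08 = 45.509

min=[-21.400,-24.900,-7.200] max=[6.200,2.700,16.200] diag=45.509


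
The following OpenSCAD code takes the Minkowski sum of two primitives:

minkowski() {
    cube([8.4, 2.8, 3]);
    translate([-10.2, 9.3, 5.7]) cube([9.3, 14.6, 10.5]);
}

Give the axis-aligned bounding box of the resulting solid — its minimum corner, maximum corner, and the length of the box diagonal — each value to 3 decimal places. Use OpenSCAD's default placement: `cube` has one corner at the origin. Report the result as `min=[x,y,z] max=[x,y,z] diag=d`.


A = translate([-10.2, 9.3, 5.7]) cube([9.3, 14.6, 10.5]) → bbox [-10.2,9.3,5.7] .. [-0.9,23.9,16.2]
B = cube([8.4, 2.8, 3]) → bbox [0,0,0] .. [8.4,2.8,3]
lo = A.lo+B.lo = [-10.2+0, 9.3+0, 5.7+0] = [-10.200,9.300,5.700]
hi = A.hi+B.hi = [-0.9+8.4, 23.9+2.8, 16.2+3] = [7.500,26.700,19.200]
diag = √(17.7²+17.4²+13.5²) = √798.3 = 28.254

min=[-10.200,9.300,5.700] max=[7.500,26.700,19.200] diag=28.254


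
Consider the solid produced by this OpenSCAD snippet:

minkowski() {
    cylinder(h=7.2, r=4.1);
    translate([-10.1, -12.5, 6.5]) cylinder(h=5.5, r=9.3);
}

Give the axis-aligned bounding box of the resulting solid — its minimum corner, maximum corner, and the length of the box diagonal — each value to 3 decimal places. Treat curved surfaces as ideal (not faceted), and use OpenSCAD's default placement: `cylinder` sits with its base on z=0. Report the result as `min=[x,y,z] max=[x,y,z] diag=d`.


A = translate([-10.1, -12.5, 6.5]) cylinder(h=5.5, r=9.3) → bbox [-19.4,-21.8,6.5] .. [-0.8,-3.2,12]
B = cylinder(h=7.2, r=4.1) → bbox [-4.1,-4.1,0] .. [4.1,4.1,7.2]
lo = A.lo+B.lo = [-19.4-4.1, -21.8-4.1, 6.5+0] = [-23.500,-25.900,6.500]
hi = A.hi+B.hi = [-0.8+4.1, -3.2+4.1, 12+7.2] = [3.300,0.900,19.200]
diag = √(26.8²+26.8²+12.7²) = √1597.77 = 39.972

min=[-23.500,-25.900,6.500] max=[3.300,0.900,19.200] diag=39.972


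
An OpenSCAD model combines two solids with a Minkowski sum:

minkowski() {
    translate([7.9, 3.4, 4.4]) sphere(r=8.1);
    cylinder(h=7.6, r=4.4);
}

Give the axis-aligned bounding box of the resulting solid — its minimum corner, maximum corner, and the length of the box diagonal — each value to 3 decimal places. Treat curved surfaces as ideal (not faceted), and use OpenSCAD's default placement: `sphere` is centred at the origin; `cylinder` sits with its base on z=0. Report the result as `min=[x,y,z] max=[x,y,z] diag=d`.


A = translate([7.9, 3.4, 4.4]) sphere(r=8.1) → bbox [-0.2,-4.7,-3.7] .. [16,11.5,12.5]
B = cylinder(h=7.6, r=4.4) → bbox [-4.4,-4.4,0] .. [4.4,4.4,7.6]
lo = A.lo+B.lo = [-0.2-4.4, -4.7-4.4, -3.7+0] = [-4.600,-9.100,-3.700]
hi = A.hi+B.hi = [16+4.4, 11.5+4.4, 12.5+7.6] = [20.400,15.900,20.100]
diag = √(25²+25²+23.8²) = √1816.44 = 42.620

min=[-4.600,-9.100,-3.700] max=[20.400,15.900,20.100] diag=42.620


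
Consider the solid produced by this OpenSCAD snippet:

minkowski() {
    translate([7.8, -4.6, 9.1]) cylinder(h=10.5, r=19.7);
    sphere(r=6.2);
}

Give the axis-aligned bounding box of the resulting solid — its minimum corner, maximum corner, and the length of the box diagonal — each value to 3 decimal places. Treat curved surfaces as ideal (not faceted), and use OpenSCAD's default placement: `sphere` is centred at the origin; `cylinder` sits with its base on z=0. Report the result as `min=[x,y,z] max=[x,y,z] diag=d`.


A = translate([7.8, -4.6, 9.1]) cylinder(h=10.5, r=19.7) → bbox [-11.9,-24.3,9.1] .. [27.5,15.1,19.6]
B = sphere(r=6.2) → bbox [-6.2,-6.2,-6.2] .. [6.2,6.2,6.2]
lo = A.lo+B.lo = [-11.9-6.2, -24.3-6.2, 9.1-6.2] = [-18.100,-30.500,2.900]
hi = A.hi+B.hi = [27.5+6.2, 15.1+6.2, 19.6+6.2] = [33.700,21.300,25.800]
diag = √(51.8²+51.8²+22.9²) = √5890.89 = 76.752

min=[-18.100,-30.500,2.900] max=[33.700,21.300,25.800] diag=76.752


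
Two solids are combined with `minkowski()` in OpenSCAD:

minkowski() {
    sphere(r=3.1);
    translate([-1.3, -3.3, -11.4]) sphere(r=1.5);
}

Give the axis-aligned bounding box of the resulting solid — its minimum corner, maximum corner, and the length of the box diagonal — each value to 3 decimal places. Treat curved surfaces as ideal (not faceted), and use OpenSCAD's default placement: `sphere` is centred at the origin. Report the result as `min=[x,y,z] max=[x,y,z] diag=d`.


A = translate([-1.3, -3.3, -11.4]) sphere(r=1.5) → bbox [-2.8,-4.8,-12.9] .. [0.2,-1.8,-9.9]
B = sphere(r=3.1) → bbox [-3.1,-3.1,-3.1] .. [3.1,3.1,3.1]
lo = A.lo+B.lo = [-2.8-3.1, -4.8-3.1, -12.9-3.1] = [-5.900,-7.900,-16.000]
hi = A.hi+B.hi = [0.2+3.1, -1.8+3.1, -9.9+3.1] = [3.300,1.300,-6.800]
diag = √(9.2²+9.2²+9.2²) = √253.92 = 15.935

min=[-5.900,-7.900,-16.000] max=[3.300,1.300,-6.800] diag=15.935


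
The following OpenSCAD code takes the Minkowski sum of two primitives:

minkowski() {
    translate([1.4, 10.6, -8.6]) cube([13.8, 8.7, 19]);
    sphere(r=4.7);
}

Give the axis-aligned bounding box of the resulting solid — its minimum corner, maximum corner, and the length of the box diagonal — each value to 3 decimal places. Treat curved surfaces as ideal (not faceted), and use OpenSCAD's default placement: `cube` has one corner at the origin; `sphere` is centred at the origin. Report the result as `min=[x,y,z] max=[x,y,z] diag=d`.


A = translate([1.4, 10.6, -8.6]) cube([13.8, 8.7, 19]) → bbox [1.4,10.6,-8.6] .. [15.2,19.3,10.4]
B = sphere(r=4.7) → bbox [-4.7,-4.7,-4.7] .. [4.7,4.7,4.7]
lo = A.lo+B.lo = [1.4-4.7, 10.6-4.7, -8.6-4.7] = [-3.300,5.900,-13.300]
hi = A.hi+B.hi = [15.2+4.7, 19.3+4.7, 10.4+4.7] = [19.900,24.000,15.100]
diag = √(23.2²+18.1²+28.4²) = √1672.41 = 40.895

min=[-3.300,5.900,-13.300] max=[19.900,24.000,15.100] diag=40.895


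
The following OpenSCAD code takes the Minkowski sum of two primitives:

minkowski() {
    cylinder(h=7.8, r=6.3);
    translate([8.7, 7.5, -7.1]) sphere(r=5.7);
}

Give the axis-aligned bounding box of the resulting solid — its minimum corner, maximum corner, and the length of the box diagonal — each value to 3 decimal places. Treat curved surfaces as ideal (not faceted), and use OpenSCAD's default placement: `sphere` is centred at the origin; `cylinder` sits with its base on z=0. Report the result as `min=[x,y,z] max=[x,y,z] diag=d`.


min=[-3.300,-4.500,-12.800] max=[20.700,19.500,6.400] diag=38.995

A = translate([8.7, 7.5, -7.1]) sphere(r=5.7) → bbox [3,1.8,-12.8] .. [14.4,13.2,-1.4]
B = cylinder(h=7.8, r=6.3) → bbox [-6.3,-6.3,0] .. [6.3,6.3,7.8]
lo = A.lo+B.lo = [3-6.3, 1.8-6.3, -12.8+0] = [-3.300,-4.500,-12.800]
hi = A.hi+B.hi = [14.4+6.3, 13.2+6.3, -1.4+7.8] = [20.700,19.500,6.400]
diag = √(24²+24²+19.2²) = √1520.64 = 38.995


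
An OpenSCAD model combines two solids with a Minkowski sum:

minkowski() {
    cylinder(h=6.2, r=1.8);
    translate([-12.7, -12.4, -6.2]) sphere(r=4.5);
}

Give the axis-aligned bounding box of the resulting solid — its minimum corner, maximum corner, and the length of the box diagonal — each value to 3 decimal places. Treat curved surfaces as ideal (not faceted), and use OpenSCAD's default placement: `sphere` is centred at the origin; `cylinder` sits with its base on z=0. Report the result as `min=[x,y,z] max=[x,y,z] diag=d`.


min=[-19.000,-18.700,-10.700] max=[-6.400,-6.100,4.500] diag=23.421

A = translate([-12.7, -12.4, -6.2]) sphere(r=4.5) → bbox [-17.2,-16.9,-10.7] .. [-8.2,-7.9,-1.7]
B = cylinder(h=6.2, r=1.8) → bbox [-1.8,-1.8,0] .. [1.8,1.8,6.2]
lo = A.lo+B.lo = [-17.2-1.8, -16.9-1.8, -10.7+0] = [-19.000,-18.700,-10.700]
hi = A.hi+B.hi = [-8.2+1.8, -7.9+1.8, -1.7+6.2] = [-6.400,-6.100,4.500]
diag = √(12.6²+12.6²+15.2²) = √548.56 = 23.421


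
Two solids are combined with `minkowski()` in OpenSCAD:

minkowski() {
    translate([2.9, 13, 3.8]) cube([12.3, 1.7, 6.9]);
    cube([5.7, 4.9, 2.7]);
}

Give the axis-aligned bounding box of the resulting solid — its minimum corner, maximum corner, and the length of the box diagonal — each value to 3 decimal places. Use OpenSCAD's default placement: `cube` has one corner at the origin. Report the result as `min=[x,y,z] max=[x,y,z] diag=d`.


A = translate([2.9, 13, 3.8]) cube([12.3, 1.7, 6.9]) → bbox [2.9,13,3.8] .. [15.2,14.7,10.7]
B = cube([5.7, 4.9, 2.7]) → bbox [0,0,0] .. [5.7,4.9,2.7]
lo = A.lo+B.lo = [2.9+0, 13+0, 3.8+0] = [2.900,13.000,3.800]
hi = A.hi+B.hi = [15.2+5.7, 14.7+4.9, 10.7+2.7] = [20.900,19.600,13.400]
diag = √(18²+6.6²+9.6²) = √459.72 = 21.441

min=[2.900,13.000,3.800] max=[20.900,19.600,13.400] diag=21.441


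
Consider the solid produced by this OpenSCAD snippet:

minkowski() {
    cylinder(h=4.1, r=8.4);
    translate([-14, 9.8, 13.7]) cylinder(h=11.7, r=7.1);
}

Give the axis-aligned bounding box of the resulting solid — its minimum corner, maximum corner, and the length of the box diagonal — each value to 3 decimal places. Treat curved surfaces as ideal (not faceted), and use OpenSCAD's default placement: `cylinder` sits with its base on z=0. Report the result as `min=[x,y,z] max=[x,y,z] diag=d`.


min=[-29.500,-5.700,13.700] max=[1.500,25.300,29.500] diag=46.601

A = translate([-14, 9.8, 13.7]) cylinder(h=11.7, r=7.1) → bbox [-21.1,2.7,13.7] .. [-6.9,16.9,25.4]
B = cylinder(h=4.1, r=8.4) → bbox [-8.4,-8.4,0] .. [8.4,8.4,4.1]
lo = A.lo+B.lo = [-21.1-8.4, 2.7-8.4, 13.7+0] = [-29.500,-5.700,13.700]
hi = A.hi+B.hi = [-6.9+8.4, 16.9+8.4, 25.4+4.1] = [1.500,25.300,29.500]
diag = √(31²+31²+15.8²) = √2171.64 = 46.601


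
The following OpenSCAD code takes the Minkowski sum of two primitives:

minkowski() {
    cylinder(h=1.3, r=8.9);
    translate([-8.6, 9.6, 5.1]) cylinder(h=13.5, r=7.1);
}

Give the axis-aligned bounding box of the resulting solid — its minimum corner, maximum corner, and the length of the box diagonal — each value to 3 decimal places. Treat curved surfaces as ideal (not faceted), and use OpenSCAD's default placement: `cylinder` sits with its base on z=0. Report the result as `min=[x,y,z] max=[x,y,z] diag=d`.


A = translate([-8.6, 9.6, 5.1]) cylinder(h=13.5, r=7.1) → bbox [-15.7,2.5,5.1] .. [-1.5,16.7,18.6]
B = cylinder(h=1.3, r=8.9) → bbox [-8.9,-8.9,0] .. [8.9,8.9,1.3]
lo = A.lo+B.lo = [-15.7-8.9, 2.5-8.9, 5.1+0] = [-24.600,-6.400,5.100]
hi = A.hi+B.hi = [-1.5+8.9, 16.7+8.9, 18.6+1.3] = [7.400,25.600,19.900]
diag = √(32²+32²+14.8²) = √2267.04 = 47.613

min=[-24.600,-6.400,5.100] max=[7.400,25.600,19.900] diag=47.613


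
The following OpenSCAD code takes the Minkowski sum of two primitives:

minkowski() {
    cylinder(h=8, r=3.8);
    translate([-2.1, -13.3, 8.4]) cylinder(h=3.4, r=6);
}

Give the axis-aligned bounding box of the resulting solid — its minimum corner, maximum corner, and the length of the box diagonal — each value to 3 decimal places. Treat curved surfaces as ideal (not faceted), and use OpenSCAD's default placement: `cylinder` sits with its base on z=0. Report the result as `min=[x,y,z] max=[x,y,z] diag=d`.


min=[-11.900,-23.100,8.400] max=[7.700,-3.500,19.800] diag=29.971

A = translate([-2.1, -13.3, 8.4]) cylinder(h=3.4, r=6) → bbox [-8.1,-19.3,8.4] .. [3.9,-7.3,11.8]
B = cylinder(h=8, r=3.8) → bbox [-3.8,-3.8,0] .. [3.8,3.8,8]
lo = A.lo+B.lo = [-8.1-3.8, -19.3-3.8, 8.4+0] = [-11.900,-23.100,8.400]
hi = A.hi+B.hi = [3.9+3.8, -7.3+3.8, 11.8+8] = [7.700,-3.500,19.800]
diag = √(19.6²+19.6²+11.4²) = √898.28 = 29.971


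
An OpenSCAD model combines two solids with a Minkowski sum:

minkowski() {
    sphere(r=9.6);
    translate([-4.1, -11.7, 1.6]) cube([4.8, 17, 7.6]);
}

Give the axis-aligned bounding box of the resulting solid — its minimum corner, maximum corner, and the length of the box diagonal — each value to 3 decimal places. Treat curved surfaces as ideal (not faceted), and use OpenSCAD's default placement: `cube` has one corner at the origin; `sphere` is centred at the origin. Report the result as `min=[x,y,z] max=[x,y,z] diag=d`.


A = translate([-4.1, -11.7, 1.6]) cube([4.8, 17, 7.6]) → bbox [-4.1,-11.7,1.6] .. [0.7,5.3,9.2]
B = sphere(r=9.6) → bbox [-9.6,-9.6,-9.6] .. [9.6,9.6,9.6]
lo = A.lo+B.lo = [-4.1-9.6, -11.7-9.6, 1.6-9.6] = [-13.700,-21.300,-8.000]
hi = A.hi+B.hi = [0.7+9.6, 5.3+9.6, 9.2+9.6] = [10.300,14.900,18.800]
diag = √(24²+36.2²+26.8²) = √2604.68 = 51.036

min=[-13.700,-21.300,-8.000] max=[10.300,14.900,18.800] diag=51.036


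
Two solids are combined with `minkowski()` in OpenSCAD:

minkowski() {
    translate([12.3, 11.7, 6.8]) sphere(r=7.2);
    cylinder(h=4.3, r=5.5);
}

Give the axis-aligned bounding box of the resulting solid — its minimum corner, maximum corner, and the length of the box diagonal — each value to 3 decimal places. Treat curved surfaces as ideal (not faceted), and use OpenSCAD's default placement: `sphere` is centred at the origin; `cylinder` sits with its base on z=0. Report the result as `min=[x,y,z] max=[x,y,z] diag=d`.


A = translate([12.3, 11.7, 6.8]) sphere(r=7.2) → bbox [5.1,4.5,-0.4] .. [19.5,18.9,14]
B = cylinder(h=4.3, r=5.5) → bbox [-5.5,-5.5,0] .. [5.5,5.5,4.3]
lo = A.lo+B.lo = [5.1-5.5, 4.5-5.5, -0.4+0] = [-0.400,-1.000,-0.400]
hi = A.hi+B.hi = [19.5+5.5, 18.9+5.5, 14+4.3] = [25.000,24.400,18.300]
diag = √(25.4²+25.4²+18.7²) = √1640.01 = 40.497

min=[-0.400,-1.000,-0.400] max=[25.000,24.400,18.300] diag=40.497


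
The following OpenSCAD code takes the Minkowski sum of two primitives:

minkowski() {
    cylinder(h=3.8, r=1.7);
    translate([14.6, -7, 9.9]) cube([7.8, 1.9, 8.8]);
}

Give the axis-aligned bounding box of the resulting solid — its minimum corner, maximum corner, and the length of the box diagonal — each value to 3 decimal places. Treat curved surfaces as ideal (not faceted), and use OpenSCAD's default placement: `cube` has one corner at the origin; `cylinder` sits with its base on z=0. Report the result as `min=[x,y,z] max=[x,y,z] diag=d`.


min=[12.900,-8.700,9.900] max=[24.100,-3.400,22.500] diag=17.672

A = translate([14.6, -7, 9.9]) cube([7.8, 1.9, 8.8]) → bbox [14.6,-7,9.9] .. [22.4,-5.1,18.7]
B = cylinder(h=3.8, r=1.7) → bbox [-1.7,-1.7,0] .. [1.7,1.7,3.8]
lo = A.lo+B.lo = [14.6-1.7, -7-1.7, 9.9+0] = [12.900,-8.700,9.900]
hi = A.hi+B.hi = [22.4+1.7, -5.1+1.7, 18.7+3.8] = [24.100,-3.400,22.500]
diag = √(11.2²+5.3²+12.6²) = √312.29 = 17.672


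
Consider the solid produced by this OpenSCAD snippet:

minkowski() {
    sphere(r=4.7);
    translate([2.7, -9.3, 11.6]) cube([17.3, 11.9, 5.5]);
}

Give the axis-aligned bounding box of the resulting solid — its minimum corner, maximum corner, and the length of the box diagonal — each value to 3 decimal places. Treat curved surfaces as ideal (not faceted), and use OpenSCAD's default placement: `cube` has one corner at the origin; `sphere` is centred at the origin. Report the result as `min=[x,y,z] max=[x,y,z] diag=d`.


min=[-2.000,-14.000,6.900] max=[24.700,7.300,21.800] diag=37.264

A = translate([2.7, -9.3, 11.6]) cube([17.3, 11.9, 5.5]) → bbox [2.7,-9.3,11.6] .. [20,2.6,17.1]
B = sphere(r=4.7) → bbox [-4.7,-4.7,-4.7] .. [4.7,4.7,4.7]
lo = A.lo+B.lo = [2.7-4.7, -9.3-4.7, 11.6-4.7] = [-2.000,-14.000,6.900]
hi = A.hi+B.hi = [20+4.7, 2.6+4.7, 17.1+4.7] = [24.700,7.300,21.800]
diag = √(26.7²+21.3²+14.9²) = √1388.59 = 37.264


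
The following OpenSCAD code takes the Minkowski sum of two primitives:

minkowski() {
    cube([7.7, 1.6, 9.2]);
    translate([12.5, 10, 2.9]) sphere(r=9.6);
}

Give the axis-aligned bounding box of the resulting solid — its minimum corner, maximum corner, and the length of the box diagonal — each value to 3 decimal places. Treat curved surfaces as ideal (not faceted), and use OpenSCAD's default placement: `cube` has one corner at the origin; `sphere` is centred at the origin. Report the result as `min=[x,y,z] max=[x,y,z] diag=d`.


min=[2.900,0.400,-6.700] max=[29.800,21.200,21.700] diag=44.304

A = translate([12.5, 10, 2.9]) sphere(r=9.6) → bbox [2.9,0.4,-6.7] .. [22.1,19.6,12.5]
B = cube([7.7, 1.6, 9.2]) → bbox [0,0,0] .. [7.7,1.6,9.2]
lo = A.lo+B.lo = [2.9+0, 0.4+0, -6.7+0] = [2.900,0.400,-6.700]
hi = A.hi+B.hi = [22.1+7.7, 19.6+1.6, 12.5+9.2] = [29.800,21.200,21.700]
diag = √(26.9²+20.8²+28.4²) = √1962.81 = 44.304


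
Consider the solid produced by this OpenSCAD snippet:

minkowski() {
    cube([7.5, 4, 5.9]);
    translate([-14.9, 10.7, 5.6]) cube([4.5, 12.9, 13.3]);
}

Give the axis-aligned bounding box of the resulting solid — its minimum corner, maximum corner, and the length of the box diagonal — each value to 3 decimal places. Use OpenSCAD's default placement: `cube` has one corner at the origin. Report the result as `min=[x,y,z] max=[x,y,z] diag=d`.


min=[-14.900,10.700,5.600] max=[-2.900,27.600,24.800] diag=28.253

A = translate([-14.9, 10.7, 5.6]) cube([4.5, 12.9, 13.3]) → bbox [-14.9,10.7,5.6] .. [-10.4,23.6,18.9]
B = cube([7.5, 4, 5.9]) → bbox [0,0,0] .. [7.5,4,5.9]
lo = A.lo+B.lo = [-14.9+0, 10.7+0, 5.6+0] = [-14.900,10.700,5.600]
hi = A.hi+B.hi = [-10.4+7.5, 23.6+4, 18.9+5.9] = [-2.900,27.600,24.800]
diag = √(12²+16.9²+19.2²) = √798.25 = 28.253


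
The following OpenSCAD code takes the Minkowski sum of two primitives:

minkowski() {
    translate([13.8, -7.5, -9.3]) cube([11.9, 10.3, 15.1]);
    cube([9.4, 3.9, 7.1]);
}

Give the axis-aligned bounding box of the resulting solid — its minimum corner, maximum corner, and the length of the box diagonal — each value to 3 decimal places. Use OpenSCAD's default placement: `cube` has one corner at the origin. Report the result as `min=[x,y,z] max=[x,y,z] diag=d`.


min=[13.800,-7.500,-9.300] max=[35.100,6.700,12.900] diag=33.885

A = translate([13.8, -7.5, -9.3]) cube([11.9, 10.3, 15.1]) → bbox [13.8,-7.5,-9.3] .. [25.7,2.8,5.8]
B = cube([9.4, 3.9, 7.1]) → bbox [0,0,0] .. [9.4,3.9,7.1]
lo = A.lo+B.lo = [13.8+0, -7.5+0, -9.3+0] = [13.800,-7.500,-9.300]
hi = A.hi+B.hi = [25.7+9.4, 2.8+3.9, 5.8+7.1] = [35.100,6.700,12.900]
diag = √(21.3²+14.2²+22.2²) = √1148.17 = 33.885


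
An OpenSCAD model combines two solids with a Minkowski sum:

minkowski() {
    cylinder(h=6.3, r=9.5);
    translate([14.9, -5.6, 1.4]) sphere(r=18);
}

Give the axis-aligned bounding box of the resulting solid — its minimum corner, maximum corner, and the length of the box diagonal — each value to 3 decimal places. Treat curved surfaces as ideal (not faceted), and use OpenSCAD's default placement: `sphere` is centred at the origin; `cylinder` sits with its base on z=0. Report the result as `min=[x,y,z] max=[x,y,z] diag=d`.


A = translate([14.9, -5.6, 1.4]) sphere(r=18) → bbox [-3.1,-23.6,-16.6] .. [32.9,12.4,19.4]
B = cylinder(h=6.3, r=9.5) → bbox [-9.5,-9.5,0] .. [9.5,9.5,6.3]
lo = A.lo+B.lo = [-3.1-9.5, -23.6-9.5, -16.6+0] = [-12.600,-33.100,-16.600]
hi = A.hi+B.hi = [32.9+9.5, 12.4+9.5, 19.4+6.3] = [42.400,21.900,25.700]
diag = √(55²+55²+42.3²) = √7839.29 = 88.540

min=[-12.600,-33.100,-16.600] max=[42.400,21.900,25.700] diag=88.540


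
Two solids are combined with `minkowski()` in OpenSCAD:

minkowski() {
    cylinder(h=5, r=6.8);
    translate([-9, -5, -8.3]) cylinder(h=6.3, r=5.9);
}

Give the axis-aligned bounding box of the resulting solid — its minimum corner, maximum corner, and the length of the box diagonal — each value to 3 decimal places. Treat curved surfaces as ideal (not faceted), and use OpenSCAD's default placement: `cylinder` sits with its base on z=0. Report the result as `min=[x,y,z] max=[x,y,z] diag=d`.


min=[-21.700,-17.700,-8.300] max=[3.700,7.700,3.000] diag=37.656

A = translate([-9, -5, -8.3]) cylinder(h=6.3, r=5.9) → bbox [-14.9,-10.9,-8.3] .. [-3.1,0.9,-2]
B = cylinder(h=5, r=6.8) → bbox [-6.8,-6.8,0] .. [6.8,6.8,5]
lo = A.lo+B.lo = [-14.9-6.8, -10.9-6.8, -8.3+0] = [-21.700,-17.700,-8.300]
hi = A.hi+B.hi = [-3.1+6.8, 0.9+6.8, -2+5] = [3.700,7.700,3.000]
diag = √(25.4²+25.4²+11.3²) = √1418.01 = 37.656


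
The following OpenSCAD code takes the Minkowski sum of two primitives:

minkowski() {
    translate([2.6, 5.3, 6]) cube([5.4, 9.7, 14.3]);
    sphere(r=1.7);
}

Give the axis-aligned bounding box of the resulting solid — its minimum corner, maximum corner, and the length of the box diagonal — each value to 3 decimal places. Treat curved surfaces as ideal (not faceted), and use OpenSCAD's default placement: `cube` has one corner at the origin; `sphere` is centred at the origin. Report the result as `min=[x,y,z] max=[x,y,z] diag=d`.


A = translate([2.6, 5.3, 6]) cube([5.4, 9.7, 14.3]) → bbox [2.6,5.3,6] .. [8,15,20.3]
B = sphere(r=1.7) → bbox [-1.7,-1.7,-1.7] .. [1.7,1.7,1.7]
lo = A.lo+B.lo = [2.6-1.7, 5.3-1.7, 6-1.7] = [0.900,3.600,4.300]
hi = A.hi+B.hi = [8+1.7, 15+1.7, 20.3+1.7] = [9.700,16.700,22.000]
diag = √(8.8²+13.1²+17.7²) = √562.34 = 23.714

min=[0.900,3.600,4.300] max=[9.700,16.700,22.000] diag=23.714


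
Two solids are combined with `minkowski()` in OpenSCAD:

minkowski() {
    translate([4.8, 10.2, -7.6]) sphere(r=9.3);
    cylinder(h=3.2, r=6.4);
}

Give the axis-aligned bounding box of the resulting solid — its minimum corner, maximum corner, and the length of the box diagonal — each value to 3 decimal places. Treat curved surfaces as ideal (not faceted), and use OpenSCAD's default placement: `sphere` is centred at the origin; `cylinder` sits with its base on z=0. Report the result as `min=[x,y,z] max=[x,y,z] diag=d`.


min=[-10.900,-5.500,-16.900] max=[20.500,25.900,4.900] diag=49.469

A = translate([4.8, 10.2, -7.6]) sphere(r=9.3) → bbox [-4.5,0.9,-16.9] .. [14.1,19.5,1.7]
B = cylinder(h=3.2, r=6.4) → bbox [-6.4,-6.4,0] .. [6.4,6.4,3.2]
lo = A.lo+B.lo = [-4.5-6.4, 0.9-6.4, -16.9+0] = [-10.900,-5.500,-16.900]
hi = A.hi+B.hi = [14.1+6.4, 19.5+6.4, 1.7+3.2] = [20.500,25.900,4.900]
diag = √(31.4²+31.4²+21.8²) = √2447.16 = 49.469


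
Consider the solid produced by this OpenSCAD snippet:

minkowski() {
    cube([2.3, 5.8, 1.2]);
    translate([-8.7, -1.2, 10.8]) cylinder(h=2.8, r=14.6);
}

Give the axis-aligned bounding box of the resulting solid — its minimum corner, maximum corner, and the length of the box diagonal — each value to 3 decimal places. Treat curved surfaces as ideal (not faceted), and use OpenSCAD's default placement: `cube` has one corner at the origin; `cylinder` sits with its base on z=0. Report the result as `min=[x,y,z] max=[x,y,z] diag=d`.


min=[-23.300,-15.800,10.800] max=[8.200,19.200,14.800] diag=47.257

A = translate([-8.7, -1.2, 10.8]) cylinder(h=2.8, r=14.6) → bbox [-23.3,-15.8,10.8] .. [5.9,13.4,13.6]
B = cube([2.3, 5.8, 1.2]) → bbox [0,0,0] .. [2.3,5.8,1.2]
lo = A.lo+B.lo = [-23.3+0, -15.8+0, 10.8+0] = [-23.300,-15.800,10.800]
hi = A.hi+B.hi = [5.9+2.3, 13.4+5.8, 13.6+1.2] = [8.200,19.200,14.800]
diag = √(31.5²+35²+4²) = √2233.25 = 47.257


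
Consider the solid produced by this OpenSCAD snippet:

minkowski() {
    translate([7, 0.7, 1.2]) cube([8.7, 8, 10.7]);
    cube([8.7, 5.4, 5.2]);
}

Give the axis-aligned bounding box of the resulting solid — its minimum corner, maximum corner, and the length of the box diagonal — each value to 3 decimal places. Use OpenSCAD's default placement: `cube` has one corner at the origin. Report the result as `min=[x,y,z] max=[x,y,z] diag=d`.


min=[7.000,0.700,1.200] max=[24.400,14.100,17.100] diag=27.113

A = translate([7, 0.7, 1.2]) cube([8.7, 8, 10.7]) → bbox [7,0.7,1.2] .. [15.7,8.7,11.9]
B = cube([8.7, 5.4, 5.2]) → bbox [0,0,0] .. [8.7,5.4,5.2]
lo = A.lo+B.lo = [7+0, 0.7+0, 1.2+0] = [7.000,0.700,1.200]
hi = A.hi+B.hi = [15.7+8.7, 8.7+5.4, 11.9+5.2] = [24.400,14.100,17.100]
diag = √(17.4²+13.4²+15.9²) = √735.13 = 27.113


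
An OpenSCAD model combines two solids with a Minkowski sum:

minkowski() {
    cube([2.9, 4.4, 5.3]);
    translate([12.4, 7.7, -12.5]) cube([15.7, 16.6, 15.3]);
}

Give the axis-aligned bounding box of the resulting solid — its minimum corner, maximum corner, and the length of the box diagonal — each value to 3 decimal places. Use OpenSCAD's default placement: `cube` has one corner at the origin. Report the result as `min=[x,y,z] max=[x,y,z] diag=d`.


min=[12.400,7.700,-12.500] max=[31.000,28.700,8.100] diag=34.804

A = translate([12.4, 7.7, -12.5]) cube([15.7, 16.6, 15.3]) → bbox [12.4,7.7,-12.5] .. [28.1,24.3,2.8]
B = cube([2.9, 4.4, 5.3]) → bbox [0,0,0] .. [2.9,4.4,5.3]
lo = A.lo+B.lo = [12.4+0, 7.7+0, -12.5+0] = [12.400,7.700,-12.500]
hi = A.hi+B.hi = [28.1+2.9, 24.3+4.4, 2.8+5.3] = [31.000,28.700,8.100]
diag = √(18.6²+21²+20.6²) = √1211.32 = 34.804


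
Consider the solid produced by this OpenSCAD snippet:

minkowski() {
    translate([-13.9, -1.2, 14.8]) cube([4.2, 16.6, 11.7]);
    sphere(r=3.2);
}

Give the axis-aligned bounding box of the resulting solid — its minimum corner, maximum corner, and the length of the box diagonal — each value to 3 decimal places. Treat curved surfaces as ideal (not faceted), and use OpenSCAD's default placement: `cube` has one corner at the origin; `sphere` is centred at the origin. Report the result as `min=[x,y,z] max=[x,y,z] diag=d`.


A = translate([-13.9, -1.2, 14.8]) cube([4.2, 16.6, 11.7]) → bbox [-13.9,-1.2,14.8] .. [-9.7,15.4,26.5]
B = sphere(r=3.2) → bbox [-3.2,-3.2,-3.2] .. [3.2,3.2,3.2]
lo = A.lo+B.lo = [-13.9-3.2, -1.2-3.2, 14.8-3.2] = [-17.100,-4.400,11.600]
hi = A.hi+B.hi = [-9.7+3.2, 15.4+3.2, 26.5+3.2] = [-6.500,18.600,29.700]
diag = √(10.6²+23²+18.1²) = √968.97 = 31.128

min=[-17.100,-4.400,11.600] max=[-6.500,18.600,29.700] diag=31.128


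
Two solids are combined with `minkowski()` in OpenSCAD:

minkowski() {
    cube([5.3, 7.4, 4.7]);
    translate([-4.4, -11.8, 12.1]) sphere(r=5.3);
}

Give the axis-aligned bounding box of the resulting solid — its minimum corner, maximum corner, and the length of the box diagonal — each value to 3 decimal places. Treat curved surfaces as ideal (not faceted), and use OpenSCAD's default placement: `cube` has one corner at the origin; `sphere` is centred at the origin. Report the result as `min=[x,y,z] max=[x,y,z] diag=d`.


A = translate([-4.4, -11.8, 12.1]) sphere(r=5.3) → bbox [-9.7,-17.1,6.8] .. [0.9,-6.5,17.4]
B = cube([5.3, 7.4, 4.7]) → bbox [0,0,0] .. [5.3,7.4,4.7]
lo = A.lo+B.lo = [-9.7+0, -17.1+0, 6.8+0] = [-9.700,-17.100,6.800]
hi = A.hi+B.hi = [0.9+5.3, -6.5+7.4, 17.4+4.7] = [6.200,0.900,22.100]
diag = √(15.9²+18²+15.3²) = √810.9 = 28.476

min=[-9.700,-17.100,6.800] max=[6.200,0.900,22.100] diag=28.476


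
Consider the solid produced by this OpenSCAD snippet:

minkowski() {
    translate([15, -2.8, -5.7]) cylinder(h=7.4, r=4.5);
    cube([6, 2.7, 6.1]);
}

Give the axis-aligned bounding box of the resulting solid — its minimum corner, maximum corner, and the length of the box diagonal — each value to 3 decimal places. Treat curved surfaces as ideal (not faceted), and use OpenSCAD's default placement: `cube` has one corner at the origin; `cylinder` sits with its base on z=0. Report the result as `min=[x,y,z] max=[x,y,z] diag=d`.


min=[10.500,-7.300,-5.700] max=[25.500,4.400,7.800] diag=23.327

A = translate([15, -2.8, -5.7]) cylinder(h=7.4, r=4.5) → bbox [10.5,-7.3,-5.7] .. [19.5,1.7,1.7]
B = cube([6, 2.7, 6.1]) → bbox [0,0,0] .. [6,2.7,6.1]
lo = A.lo+B.lo = [10.5+0, -7.3+0, -5.7+0] = [10.500,-7.300,-5.700]
hi = A.hi+B.hi = [19.5+6, 1.7+2.7, 1.7+6.1] = [25.500,4.400,7.800]
diag = √(15²+11.7²+13.5²) = √544.14 = 23.327


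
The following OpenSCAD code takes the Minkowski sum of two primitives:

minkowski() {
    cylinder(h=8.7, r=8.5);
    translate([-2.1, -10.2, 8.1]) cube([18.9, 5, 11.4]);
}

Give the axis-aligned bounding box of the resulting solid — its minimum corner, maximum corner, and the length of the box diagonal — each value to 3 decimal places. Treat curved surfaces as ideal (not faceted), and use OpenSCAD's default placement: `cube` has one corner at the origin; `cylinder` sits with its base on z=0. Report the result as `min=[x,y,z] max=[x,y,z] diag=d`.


A = translate([-2.1, -10.2, 8.1]) cube([18.9, 5, 11.4]) → bbox [-2.1,-10.2,8.1] .. [16.8,-5.2,19.5]
B = cylinder(h=8.7, r=8.5) → bbox [-8.5,-8.5,0] .. [8.5,8.5,8.7]
lo = A.lo+B.lo = [-2.1-8.5, -10.2-8.5, 8.1+0] = [-10.600,-18.700,8.100]
hi = A.hi+B.hi = [16.8+8.5, -5.2+8.5, 19.5+8.7] = [25.300,3.300,28.200]
diag = √(35.9²+22²+20.1²) = √2176.82 = 46.656

min=[-10.600,-18.700,8.100] max=[25.300,3.300,28.200] diag=46.656


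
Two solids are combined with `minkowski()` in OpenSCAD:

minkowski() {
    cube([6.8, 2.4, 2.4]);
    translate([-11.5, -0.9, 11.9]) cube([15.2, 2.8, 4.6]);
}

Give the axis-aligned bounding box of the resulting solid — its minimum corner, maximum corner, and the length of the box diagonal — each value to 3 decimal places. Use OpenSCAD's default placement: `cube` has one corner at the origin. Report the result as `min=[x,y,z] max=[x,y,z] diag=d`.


A = translate([-11.5, -0.9, 11.9]) cube([15.2, 2.8, 4.6]) → bbox [-11.5,-0.9,11.9] .. [3.7,1.9,16.5]
B = cube([6.8, 2.4, 2.4]) → bbox [0,0,0] .. [6.8,2.4,2.4]
lo = A.lo+B.lo = [-11.5+0, -0.9+0, 11.9+0] = [-11.500,-0.900,11.900]
hi = A.hi+B.hi = [3.7+6.8, 1.9+2.4, 16.5+2.4] = [10.500,4.300,18.900]
diag = √(22²+5.2²+7²) = √560.04 = 23.665

min=[-11.500,-0.900,11.900] max=[10.500,4.300,18.900] diag=23.665
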